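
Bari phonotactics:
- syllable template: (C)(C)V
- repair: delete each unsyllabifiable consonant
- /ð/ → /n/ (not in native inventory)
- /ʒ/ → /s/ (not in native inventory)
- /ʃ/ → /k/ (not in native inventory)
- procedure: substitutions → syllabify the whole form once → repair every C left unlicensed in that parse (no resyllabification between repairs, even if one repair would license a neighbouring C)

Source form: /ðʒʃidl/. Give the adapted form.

Substitution: /ð/ → /n/, /ʒ/ → /s/, /ʃ/ → /k/, giving /nskidl/.
The consonants /n/, /d/, /l/ cannot be parsed into a legal (C)(C)V syllable (no codas are permitted; onsets may contain at most 2 consonants).
Deletion applies to /n/, /d/, /l/.

ski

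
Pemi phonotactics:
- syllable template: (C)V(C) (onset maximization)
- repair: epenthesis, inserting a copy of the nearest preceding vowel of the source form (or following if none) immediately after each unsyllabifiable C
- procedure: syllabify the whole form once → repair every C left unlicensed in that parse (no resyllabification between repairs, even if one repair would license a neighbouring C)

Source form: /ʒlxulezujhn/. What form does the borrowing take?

Syllabifying with onset maximization leaves /ʒ/, /l/, /h/, /n/ stranded (at most one coda consonant is licensed; onsets are limited to one consonant).
Epenthesis after each stranded consonant: /ʒ/ → /ʒu/, /l/ → /lu/, /h/ → /hu/, /n/ → /nu/.

ʒuluxulezujhunu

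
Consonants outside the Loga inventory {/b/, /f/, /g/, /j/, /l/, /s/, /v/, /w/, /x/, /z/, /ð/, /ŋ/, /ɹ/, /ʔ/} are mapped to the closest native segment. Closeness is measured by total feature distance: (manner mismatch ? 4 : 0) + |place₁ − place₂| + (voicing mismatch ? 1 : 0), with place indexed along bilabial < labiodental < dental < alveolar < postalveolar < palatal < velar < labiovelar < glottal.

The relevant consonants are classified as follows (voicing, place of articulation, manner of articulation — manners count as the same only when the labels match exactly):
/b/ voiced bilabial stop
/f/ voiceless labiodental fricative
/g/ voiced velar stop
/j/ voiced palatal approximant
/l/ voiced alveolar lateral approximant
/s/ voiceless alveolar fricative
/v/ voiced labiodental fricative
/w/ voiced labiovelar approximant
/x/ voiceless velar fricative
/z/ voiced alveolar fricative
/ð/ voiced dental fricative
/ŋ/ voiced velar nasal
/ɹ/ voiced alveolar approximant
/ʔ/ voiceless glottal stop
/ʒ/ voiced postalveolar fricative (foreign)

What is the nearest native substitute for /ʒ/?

/z/ is closest: same manner (fricative), place distance 1 (postalveolar→alveolar), same voicing; total 1. Next closest is /s/ at distance 2.

z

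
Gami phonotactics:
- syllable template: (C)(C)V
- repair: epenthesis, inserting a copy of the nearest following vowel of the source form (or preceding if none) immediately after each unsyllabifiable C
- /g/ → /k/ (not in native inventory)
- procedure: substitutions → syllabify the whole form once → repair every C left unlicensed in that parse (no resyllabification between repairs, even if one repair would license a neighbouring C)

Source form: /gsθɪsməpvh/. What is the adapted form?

Substitution: /g/ → /k/, giving /ksθɪsməpvh/.
Syllabifying with onset maximization leaves /k/, /p/, /v/, /h/ stranded (no codas are permitted; onsets may contain at most 2 consonants).
Epenthesis after each stranded consonant: /k/ → /kɪ/, /p/ → /pə/, /v/ → /və/, /h/ → /hə/.

kɪsθɪsməpəvəhə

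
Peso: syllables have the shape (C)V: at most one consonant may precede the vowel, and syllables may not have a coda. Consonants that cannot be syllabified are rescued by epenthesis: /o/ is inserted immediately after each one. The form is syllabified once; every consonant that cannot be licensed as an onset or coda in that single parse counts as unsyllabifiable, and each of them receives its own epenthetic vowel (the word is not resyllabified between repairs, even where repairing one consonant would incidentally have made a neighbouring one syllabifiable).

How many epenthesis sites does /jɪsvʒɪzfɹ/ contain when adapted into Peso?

5

The unsyllabifiable consonants are /s/, /v/, /z/, /f/, /ɹ/; each receives one epenthetic vowel.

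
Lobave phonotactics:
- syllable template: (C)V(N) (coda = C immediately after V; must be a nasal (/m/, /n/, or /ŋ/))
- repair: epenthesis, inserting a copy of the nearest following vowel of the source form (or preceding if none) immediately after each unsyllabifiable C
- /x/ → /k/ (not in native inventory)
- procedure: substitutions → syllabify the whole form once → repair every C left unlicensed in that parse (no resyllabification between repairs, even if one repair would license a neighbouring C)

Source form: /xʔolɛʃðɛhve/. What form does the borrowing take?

koʔolɛʃɛðɛheve

Substitution: /x/ → /k/, giving /kʔolɛʃðɛhve/.
The consonants /k/, /ʃ/, /h/ cannot be parsed into a legal (C)V(N) syllable (only a nasal (/m/, /n/, or /ŋ/) is licensed in coda position; onsets are limited to one consonant).
Inserting the epenthetic vowel yields /k/ → /ko/, /ʃ/ → /ʃɛ/, /h/ → /he/.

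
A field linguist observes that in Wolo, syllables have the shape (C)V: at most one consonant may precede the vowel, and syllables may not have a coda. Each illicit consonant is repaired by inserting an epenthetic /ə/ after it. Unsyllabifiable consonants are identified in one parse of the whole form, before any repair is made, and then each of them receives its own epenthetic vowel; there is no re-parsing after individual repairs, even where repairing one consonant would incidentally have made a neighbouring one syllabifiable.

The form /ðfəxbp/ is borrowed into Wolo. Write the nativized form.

Under (C)V, the unsyllabifiable consonants are /ð/, /x/, /b/, /p/ (no codas are permitted; onsets are limited to one consonant).
Inserting the epenthetic vowel yields /ð/ → /ðə/, /x/ → /xə/, /b/ → /bə/, /p/ → /pə/.

ðəfəxəbəpə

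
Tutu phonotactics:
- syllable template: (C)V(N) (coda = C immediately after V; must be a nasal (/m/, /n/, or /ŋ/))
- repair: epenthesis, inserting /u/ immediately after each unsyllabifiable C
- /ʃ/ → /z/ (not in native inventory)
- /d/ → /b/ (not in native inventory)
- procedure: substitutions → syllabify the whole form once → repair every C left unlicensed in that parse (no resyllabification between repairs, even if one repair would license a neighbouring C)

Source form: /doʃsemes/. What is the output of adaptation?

Substitution: /d/ → /b/, /ʃ/ → /z/, giving /bozsemes/.
The consonants /z/, /s/ cannot be parsed into a legal (C)V(N) syllable (only a nasal (/m/, /n/, or /ŋ/) is licensed in coda position; onsets are limited to one consonant).
Epenthesis after each stranded consonant: /z/ → /zu/, /s/ → /su/.

bozusemesu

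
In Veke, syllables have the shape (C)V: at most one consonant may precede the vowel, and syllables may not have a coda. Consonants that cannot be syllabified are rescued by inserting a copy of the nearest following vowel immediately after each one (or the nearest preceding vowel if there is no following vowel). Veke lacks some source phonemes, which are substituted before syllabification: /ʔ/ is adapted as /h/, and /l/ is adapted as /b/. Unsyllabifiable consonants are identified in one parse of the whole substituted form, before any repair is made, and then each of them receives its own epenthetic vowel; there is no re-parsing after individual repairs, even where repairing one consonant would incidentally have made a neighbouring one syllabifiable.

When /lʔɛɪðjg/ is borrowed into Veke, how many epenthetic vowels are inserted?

4

After substitution the input is /bhɛɪðjg/.
The unsyllabifiable consonants are /b/, /ð/, /j/, /g/; each receives one epenthetic vowel.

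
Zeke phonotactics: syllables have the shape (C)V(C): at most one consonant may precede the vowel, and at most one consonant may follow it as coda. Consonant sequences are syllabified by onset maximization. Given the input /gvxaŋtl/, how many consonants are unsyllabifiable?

Under (C)V(C), the unsyllabifiable consonants are /g/, /v/, /t/, /l/ (at most one coda consonant is licensed; onsets are limited to one consonant).

4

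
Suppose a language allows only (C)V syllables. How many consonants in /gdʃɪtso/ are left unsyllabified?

The consonants /g/, /d/, /t/ cannot be parsed into a legal (C)V syllable (no codas are permitted; onsets are limited to one consonant).

3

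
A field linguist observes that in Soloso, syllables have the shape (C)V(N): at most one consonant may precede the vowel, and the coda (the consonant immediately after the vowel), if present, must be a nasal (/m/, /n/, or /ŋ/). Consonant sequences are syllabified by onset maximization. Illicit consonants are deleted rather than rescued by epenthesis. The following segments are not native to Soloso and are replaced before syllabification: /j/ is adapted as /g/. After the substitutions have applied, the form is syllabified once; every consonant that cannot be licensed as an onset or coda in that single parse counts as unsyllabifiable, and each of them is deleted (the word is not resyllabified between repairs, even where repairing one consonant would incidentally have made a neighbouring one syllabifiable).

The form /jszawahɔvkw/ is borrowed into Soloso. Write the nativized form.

zawahɔ

Substitution: /j/ → /g/, giving /gszawahɔvkw/.
Syllabifying with onset maximization leaves /g/, /s/, /v/, /k/, /w/ stranded (only a nasal (/m/, /n/, or /ŋ/) is licensed in coda position; onsets are limited to one consonant).
Deleting the stranded consonants removes /g/, /s/, /v/, /k/, /w/.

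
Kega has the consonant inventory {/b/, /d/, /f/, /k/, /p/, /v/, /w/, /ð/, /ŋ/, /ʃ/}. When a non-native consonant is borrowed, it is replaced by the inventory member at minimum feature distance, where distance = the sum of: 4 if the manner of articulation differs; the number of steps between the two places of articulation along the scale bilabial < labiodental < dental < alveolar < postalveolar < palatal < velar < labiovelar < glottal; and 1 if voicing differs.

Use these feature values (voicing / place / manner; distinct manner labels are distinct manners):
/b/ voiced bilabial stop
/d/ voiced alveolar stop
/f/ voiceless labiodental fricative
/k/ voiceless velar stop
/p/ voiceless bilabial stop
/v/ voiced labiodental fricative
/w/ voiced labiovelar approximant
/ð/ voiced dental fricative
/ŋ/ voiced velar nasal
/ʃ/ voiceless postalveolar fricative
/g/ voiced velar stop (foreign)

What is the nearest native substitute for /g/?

k

/k/ is closest: same manner (stop), place distance 0 (velar→velar), voicing differs (+1); total 1. Next closest is /d/ at distance 3.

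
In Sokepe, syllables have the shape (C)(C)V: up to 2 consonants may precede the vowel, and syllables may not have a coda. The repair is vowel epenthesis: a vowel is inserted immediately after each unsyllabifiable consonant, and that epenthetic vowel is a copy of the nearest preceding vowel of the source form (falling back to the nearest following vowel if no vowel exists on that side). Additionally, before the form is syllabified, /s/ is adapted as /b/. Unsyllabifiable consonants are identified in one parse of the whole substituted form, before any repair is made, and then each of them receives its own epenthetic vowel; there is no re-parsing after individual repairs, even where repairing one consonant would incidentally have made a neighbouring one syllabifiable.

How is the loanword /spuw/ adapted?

Substitution: /s/ → /b/, giving /bpuw/.
The consonants /w/ cannot be parsed into a legal (C)(C)V syllable (no codas are permitted; onsets may contain at most 2 consonants).
Inserting the epenthetic vowel yields /w/ → /wu/.

bpuwu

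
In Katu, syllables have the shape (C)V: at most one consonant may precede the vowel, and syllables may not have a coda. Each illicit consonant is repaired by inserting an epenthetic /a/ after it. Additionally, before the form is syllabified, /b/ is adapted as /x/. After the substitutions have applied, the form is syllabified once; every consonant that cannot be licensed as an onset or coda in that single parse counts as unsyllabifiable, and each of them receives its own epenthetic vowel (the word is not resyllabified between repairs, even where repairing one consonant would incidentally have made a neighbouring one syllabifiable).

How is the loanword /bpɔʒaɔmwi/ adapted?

xapɔʒaɔmawi

Substitution: /b/ → /x/, giving /xpɔʒaɔmwi/.
The consonants /x/, /m/ cannot be parsed into a legal (C)V syllable (no codas are permitted; onsets are limited to one consonant).
Inserting the epenthetic vowel yields /x/ → /xa/, /m/ → /ma/.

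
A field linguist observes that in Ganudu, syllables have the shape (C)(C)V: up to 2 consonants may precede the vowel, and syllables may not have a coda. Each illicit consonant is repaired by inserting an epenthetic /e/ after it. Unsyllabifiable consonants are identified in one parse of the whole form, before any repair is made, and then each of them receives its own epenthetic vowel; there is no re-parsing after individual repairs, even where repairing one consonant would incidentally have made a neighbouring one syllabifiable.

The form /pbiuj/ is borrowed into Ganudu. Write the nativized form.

Under (C)(C)V, the unsyllabifiable consonants are /j/ (no codas are permitted; onsets may contain at most 2 consonants).
Epenthesis after each stranded consonant: /j/ → /je/.

pbiuje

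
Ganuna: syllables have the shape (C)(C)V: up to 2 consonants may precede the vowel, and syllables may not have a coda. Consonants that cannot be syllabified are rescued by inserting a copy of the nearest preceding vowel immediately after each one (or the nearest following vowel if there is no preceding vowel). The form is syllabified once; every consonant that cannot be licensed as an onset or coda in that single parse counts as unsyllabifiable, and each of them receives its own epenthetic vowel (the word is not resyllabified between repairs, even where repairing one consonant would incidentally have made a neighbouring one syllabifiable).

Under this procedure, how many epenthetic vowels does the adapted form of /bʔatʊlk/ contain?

2

The unsyllabifiable consonants are /l/, /k/; each receives one epenthetic vowel.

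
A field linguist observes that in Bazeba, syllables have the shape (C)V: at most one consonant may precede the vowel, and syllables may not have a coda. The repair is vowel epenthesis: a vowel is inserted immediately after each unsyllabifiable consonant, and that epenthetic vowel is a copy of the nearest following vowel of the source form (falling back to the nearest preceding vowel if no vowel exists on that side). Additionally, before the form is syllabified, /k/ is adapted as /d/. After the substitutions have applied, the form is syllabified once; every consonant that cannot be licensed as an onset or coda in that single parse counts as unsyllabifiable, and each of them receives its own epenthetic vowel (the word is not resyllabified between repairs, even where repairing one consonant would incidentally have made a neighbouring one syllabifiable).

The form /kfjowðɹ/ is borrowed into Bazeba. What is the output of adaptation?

Substitution: /k/ → /d/, giving /dfjowðɹ/.
The consonants /d/, /f/, /w/, /ð/, /ɹ/ cannot be parsed into a legal (C)V syllable (no codas are permitted; onsets are limited to one consonant).
Each unlicensed consonant becomes the onset of a new syllable: /d/ → /do/, /f/ → /fo/, /w/ → /wo/, /ð/ → /ðo/, /ɹ/ → /ɹo/.

dofojowoðoɹo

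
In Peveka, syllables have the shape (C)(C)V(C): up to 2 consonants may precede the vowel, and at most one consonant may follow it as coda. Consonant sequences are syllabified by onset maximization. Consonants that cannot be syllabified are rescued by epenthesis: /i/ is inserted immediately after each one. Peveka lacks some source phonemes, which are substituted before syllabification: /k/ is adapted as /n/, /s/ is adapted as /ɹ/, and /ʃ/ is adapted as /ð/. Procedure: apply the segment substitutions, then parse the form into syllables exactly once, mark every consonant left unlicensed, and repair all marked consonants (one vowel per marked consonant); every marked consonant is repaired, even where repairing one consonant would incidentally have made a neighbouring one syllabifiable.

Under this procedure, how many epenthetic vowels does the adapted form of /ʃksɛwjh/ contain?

After substitution the input is /ðnɹɛwjh/.
The unsyllabifiable consonants are /ð/, /j/, /h/; each receives one epenthetic vowel.

3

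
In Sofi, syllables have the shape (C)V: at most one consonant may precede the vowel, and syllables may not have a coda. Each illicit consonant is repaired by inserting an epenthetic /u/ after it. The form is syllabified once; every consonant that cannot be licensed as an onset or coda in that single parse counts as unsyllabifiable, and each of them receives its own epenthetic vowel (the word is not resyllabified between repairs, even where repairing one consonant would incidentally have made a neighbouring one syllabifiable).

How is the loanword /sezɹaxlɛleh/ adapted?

Syllabifying with onset maximization leaves /z/, /x/, /h/ stranded (no codas are permitted; onsets are limited to one consonant).
Epenthesis after each stranded consonant: /z/ → /zu/, /x/ → /xu/, /h/ → /hu/.

sezuɹaxulɛlehu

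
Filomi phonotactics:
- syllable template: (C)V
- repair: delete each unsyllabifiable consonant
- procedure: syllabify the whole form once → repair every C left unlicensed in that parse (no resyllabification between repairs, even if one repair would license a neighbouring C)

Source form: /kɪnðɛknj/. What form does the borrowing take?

Under (C)V, the unsyllabifiable consonants are /n/, /k/, /n/, /j/ (no codas are permitted; onsets are limited to one consonant).
Deletion applies to /n/, /k/, /n/, /j/.

kɪðɛ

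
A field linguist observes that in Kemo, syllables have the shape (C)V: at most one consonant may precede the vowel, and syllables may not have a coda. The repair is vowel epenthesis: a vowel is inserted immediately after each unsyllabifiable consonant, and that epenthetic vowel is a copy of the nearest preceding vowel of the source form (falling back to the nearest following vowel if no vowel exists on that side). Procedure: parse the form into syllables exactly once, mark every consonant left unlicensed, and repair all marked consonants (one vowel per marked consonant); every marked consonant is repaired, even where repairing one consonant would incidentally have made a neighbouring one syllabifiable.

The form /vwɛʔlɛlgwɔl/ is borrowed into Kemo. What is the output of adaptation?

vɛwɛʔɛlɛlɛgɛwɔlɔ

Under (C)V, the unsyllabifiable consonants are /v/, /ʔ/, /l/, /g/, /l/ (no codas are permitted; onsets are limited to one consonant).
Inserting the epenthetic vowel yields /v/ → /vɛ/, /ʔ/ → /ʔɛ/, /l/ → /lɛ/, /g/ → /gɛ/, /l/ → /lɔ/.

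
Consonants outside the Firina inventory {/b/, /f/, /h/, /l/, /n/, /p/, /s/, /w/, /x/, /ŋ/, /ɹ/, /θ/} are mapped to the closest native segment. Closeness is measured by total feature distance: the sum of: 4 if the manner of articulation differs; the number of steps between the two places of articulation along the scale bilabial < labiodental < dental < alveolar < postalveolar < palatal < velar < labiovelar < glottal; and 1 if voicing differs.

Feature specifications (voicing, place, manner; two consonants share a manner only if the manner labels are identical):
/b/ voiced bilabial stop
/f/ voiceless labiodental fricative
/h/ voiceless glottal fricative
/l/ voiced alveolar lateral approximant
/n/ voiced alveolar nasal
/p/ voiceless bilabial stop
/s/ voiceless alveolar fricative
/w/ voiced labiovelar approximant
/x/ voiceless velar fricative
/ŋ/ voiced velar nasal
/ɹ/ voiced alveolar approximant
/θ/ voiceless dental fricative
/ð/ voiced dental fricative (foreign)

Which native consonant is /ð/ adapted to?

θ

/θ/ is closest: same manner (fricative), place distance 0 (dental→dental), voicing differs (+1); total 1. Next closest is /f/ at distance 2.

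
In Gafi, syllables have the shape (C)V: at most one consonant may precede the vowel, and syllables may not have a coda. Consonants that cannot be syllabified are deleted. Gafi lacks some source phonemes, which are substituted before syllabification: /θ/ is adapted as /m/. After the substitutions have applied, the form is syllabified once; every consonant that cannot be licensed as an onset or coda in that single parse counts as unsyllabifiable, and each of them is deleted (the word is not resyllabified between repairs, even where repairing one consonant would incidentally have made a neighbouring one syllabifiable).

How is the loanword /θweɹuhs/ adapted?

Substitution: /θ/ → /m/, giving /mweɹuhs/.
Under (C)V, the unsyllabifiable consonants are /m/, /h/, /s/ (no codas are permitted; onsets are limited to one consonant).
Deleting the stranded consonants removes /m/, /h/, /s/.

weɹu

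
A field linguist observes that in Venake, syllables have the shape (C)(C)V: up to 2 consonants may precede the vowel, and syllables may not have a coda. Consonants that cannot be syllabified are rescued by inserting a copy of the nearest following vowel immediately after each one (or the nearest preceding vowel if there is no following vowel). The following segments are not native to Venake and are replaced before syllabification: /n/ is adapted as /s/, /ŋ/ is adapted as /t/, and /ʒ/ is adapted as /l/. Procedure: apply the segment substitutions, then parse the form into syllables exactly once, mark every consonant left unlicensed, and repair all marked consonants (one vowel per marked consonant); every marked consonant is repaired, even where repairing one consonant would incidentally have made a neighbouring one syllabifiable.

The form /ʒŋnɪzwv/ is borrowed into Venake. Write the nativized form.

Substitution: /ʒ/ → /l/, /ŋ/ → /t/, /n/ → /s/, giving /ltsɪzwv/.
Syllabifying with onset maximization leaves /l/, /z/, /w/, /v/ stranded (no codas are permitted; onsets may contain at most 2 consonants).
Inserting the epenthetic vowel yields /l/ → /lɪ/, /z/ → /zɪ/, /w/ → /wɪ/, /v/ → /vɪ/.

lɪtsɪzɪwɪvɪ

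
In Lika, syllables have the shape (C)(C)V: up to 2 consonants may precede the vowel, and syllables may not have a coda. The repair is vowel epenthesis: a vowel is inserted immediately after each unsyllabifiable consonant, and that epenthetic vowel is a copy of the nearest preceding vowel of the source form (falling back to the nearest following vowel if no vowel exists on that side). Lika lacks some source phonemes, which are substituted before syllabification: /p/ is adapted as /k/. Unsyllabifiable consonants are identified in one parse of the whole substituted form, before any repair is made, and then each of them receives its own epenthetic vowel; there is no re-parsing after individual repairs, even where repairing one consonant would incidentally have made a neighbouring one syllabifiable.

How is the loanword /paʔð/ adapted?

Substitution: /p/ → /k/, giving /kaʔð/.
Syllabifying with onset maximization leaves /ʔ/, /ð/ stranded (no codas are permitted; onsets may contain at most 2 consonants).
Epenthesis after each stranded consonant: /ʔ/ → /ʔa/, /ð/ → /ða/.

kaʔaða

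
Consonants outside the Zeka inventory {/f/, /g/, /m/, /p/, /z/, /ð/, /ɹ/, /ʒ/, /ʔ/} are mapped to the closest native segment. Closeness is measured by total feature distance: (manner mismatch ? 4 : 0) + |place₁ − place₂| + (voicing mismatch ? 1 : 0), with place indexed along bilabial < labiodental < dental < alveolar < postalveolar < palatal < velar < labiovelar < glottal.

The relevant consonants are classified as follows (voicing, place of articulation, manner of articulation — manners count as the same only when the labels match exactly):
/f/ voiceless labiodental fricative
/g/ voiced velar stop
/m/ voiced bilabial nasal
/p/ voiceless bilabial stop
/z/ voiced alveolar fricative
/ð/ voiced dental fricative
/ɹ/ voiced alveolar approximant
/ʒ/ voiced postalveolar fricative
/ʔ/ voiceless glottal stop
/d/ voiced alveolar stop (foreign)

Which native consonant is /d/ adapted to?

/g/ is closest: same manner (stop), place distance 3 (alveolar→velar), same voicing; total 3. Next closest is /p/ at distance 4.

g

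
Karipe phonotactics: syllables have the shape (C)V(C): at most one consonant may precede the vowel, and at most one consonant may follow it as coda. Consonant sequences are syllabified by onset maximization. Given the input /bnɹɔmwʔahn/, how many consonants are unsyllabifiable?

4

Under (C)V(C), the unsyllabifiable consonants are /b/, /n/, /w/, /n/ (at most one coda consonant is licensed; onsets are limited to one consonant).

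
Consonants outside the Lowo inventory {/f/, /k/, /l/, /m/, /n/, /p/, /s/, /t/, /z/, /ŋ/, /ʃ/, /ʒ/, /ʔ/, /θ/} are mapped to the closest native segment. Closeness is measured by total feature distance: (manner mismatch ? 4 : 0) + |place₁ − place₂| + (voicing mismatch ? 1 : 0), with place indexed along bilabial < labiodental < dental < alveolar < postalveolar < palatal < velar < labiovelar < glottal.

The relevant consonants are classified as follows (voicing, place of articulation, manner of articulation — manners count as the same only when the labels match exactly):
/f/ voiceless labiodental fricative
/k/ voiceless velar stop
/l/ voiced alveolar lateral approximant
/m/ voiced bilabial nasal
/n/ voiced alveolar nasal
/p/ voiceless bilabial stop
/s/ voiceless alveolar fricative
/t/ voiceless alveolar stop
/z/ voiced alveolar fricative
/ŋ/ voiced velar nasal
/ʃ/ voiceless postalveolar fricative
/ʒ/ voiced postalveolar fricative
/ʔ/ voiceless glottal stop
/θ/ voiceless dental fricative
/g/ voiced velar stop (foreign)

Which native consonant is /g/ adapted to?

k

/k/ is closest: same manner (stop), place distance 0 (velar→velar), voicing differs (+1); total 1. Next closest is /ʔ/ at distance 3.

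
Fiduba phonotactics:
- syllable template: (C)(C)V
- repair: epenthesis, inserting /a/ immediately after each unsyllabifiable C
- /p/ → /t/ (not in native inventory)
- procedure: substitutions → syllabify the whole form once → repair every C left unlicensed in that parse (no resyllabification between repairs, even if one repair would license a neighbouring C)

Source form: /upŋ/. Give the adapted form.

utaŋa

Substitution: /p/ → /t/, giving /utŋ/.
Syllabifying with onset maximization leaves /t/, /ŋ/ stranded (no codas are permitted; onsets may contain at most 2 consonants).
Each unlicensed consonant becomes the onset of a new syllable: /t/ → /ta/, /ŋ/ → /ŋa/.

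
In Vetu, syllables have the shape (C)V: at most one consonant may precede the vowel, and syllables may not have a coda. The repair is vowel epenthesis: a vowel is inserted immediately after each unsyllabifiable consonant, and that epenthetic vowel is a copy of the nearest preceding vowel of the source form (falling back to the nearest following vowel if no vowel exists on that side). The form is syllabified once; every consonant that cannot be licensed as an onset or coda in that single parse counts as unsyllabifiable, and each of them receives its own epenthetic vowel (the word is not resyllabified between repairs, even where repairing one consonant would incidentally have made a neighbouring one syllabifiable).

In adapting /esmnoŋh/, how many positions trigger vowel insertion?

4

The unsyllabifiable consonants are /s/, /m/, /ŋ/, /h/; each receives one epenthetic vowel.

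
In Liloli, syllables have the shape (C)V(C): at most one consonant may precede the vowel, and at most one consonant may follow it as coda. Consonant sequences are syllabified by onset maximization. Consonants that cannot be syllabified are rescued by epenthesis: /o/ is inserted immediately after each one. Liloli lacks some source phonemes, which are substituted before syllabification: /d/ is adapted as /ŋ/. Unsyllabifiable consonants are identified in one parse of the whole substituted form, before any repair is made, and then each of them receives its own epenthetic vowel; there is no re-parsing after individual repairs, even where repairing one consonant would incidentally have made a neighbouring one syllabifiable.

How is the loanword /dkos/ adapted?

Substitution: /d/ → /ŋ/, giving /ŋkos/.
Syllabifying with onset maximization leaves /ŋ/ stranded (at most one coda consonant is licensed; onsets are limited to one consonant).
Inserting the epenthetic vowel yields /ŋ/ → /ŋo/.

ŋokos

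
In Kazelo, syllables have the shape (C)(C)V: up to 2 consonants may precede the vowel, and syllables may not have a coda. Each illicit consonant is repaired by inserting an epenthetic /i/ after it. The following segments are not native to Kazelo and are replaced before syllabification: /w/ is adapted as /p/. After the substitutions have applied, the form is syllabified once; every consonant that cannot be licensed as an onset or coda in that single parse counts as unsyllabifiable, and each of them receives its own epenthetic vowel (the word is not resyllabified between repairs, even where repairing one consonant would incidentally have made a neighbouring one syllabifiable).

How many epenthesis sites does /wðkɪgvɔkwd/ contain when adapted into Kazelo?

After substitution the input is /pðkɪgvɔkpd/.
The unsyllabifiable consonants are /p/, /k/, /p/, /d/; each receives one epenthetic vowel.

4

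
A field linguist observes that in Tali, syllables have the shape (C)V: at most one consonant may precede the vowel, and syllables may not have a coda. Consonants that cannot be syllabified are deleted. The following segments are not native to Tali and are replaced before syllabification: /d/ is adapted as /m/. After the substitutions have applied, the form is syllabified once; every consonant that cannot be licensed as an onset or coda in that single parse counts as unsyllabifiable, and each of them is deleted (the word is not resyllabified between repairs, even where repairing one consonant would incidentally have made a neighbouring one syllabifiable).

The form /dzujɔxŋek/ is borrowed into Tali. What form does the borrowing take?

Substitution: /d/ → /m/, giving /mzujɔxŋek/.
The consonants /m/, /x/, /k/ cannot be parsed into a legal (C)V syllable (no codas are permitted; onsets are limited to one consonant).
Deleting the stranded consonants removes /m/, /x/, /k/.

zujɔŋe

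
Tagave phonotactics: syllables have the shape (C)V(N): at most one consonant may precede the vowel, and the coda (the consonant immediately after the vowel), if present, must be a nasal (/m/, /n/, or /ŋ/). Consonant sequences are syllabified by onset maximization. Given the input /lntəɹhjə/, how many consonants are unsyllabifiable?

The consonants /l/, /n/, /ɹ/, /h/ cannot be parsed into a legal (C)V(N) syllable (only a nasal (/m/, /n/, or /ŋ/) is licensed in coda position; onsets are limited to one consonant).

4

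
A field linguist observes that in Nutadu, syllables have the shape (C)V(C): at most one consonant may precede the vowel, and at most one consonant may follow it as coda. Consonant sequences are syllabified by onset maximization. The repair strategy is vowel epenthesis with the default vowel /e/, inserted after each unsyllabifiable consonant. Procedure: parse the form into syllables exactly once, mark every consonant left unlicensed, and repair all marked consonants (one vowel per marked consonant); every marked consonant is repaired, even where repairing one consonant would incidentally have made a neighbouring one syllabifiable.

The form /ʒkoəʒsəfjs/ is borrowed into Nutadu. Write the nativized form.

ʒekoəʒsəfjese

Under (C)V(C), the unsyllabifiable consonants are /ʒ/, /j/, /s/ (at most one coda consonant is licensed; onsets are limited to one consonant).
Epenthesis after each stranded consonant: /ʒ/ → /ʒe/, /j/ → /je/, /s/ → /se/.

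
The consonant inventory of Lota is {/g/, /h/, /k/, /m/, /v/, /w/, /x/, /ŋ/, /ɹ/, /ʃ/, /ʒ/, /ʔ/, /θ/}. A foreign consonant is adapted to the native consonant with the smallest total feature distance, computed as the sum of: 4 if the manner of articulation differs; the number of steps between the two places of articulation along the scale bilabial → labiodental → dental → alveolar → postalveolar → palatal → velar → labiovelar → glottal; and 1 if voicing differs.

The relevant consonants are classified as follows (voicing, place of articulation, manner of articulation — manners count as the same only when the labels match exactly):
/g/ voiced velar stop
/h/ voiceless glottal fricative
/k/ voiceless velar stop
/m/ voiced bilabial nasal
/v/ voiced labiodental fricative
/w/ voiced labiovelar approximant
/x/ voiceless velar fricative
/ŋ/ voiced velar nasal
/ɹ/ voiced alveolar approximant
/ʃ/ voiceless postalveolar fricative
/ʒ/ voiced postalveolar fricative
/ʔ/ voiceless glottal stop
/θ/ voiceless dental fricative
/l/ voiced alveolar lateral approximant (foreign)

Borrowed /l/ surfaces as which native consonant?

ɹ

/ɹ/ is closest: manner differs (lateral approximant→approximant, +4), place distance 0 (alveolar→alveolar), same voicing; total 4. Next closest is /ʒ/ at distance 5.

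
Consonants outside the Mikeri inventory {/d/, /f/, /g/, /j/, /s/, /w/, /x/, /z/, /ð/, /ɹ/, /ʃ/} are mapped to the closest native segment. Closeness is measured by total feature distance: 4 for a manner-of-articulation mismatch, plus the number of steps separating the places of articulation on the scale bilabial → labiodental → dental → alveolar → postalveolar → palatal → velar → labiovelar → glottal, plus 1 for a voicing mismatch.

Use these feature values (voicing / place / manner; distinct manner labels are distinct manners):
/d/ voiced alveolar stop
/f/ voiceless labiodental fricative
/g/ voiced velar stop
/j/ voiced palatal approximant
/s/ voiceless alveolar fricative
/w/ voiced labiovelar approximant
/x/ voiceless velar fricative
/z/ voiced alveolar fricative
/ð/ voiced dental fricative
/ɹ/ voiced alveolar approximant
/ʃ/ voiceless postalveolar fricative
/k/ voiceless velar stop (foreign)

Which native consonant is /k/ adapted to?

g

/g/ is closest: same manner (stop), place distance 0 (velar→velar), voicing differs (+1); total 1. Next closest is /d/ at distance 4.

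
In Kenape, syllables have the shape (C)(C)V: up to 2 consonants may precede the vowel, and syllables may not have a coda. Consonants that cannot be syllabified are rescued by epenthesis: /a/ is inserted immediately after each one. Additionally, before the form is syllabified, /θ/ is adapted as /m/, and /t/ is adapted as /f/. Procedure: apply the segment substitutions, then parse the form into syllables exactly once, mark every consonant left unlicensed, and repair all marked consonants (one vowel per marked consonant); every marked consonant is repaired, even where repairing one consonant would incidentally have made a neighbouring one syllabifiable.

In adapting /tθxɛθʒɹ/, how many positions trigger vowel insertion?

4

After substitution the input is /fmxɛmʒɹ/.
The unsyllabifiable consonants are /f/, /m/, /ʒ/, /ɹ/; each receives one epenthetic vowel.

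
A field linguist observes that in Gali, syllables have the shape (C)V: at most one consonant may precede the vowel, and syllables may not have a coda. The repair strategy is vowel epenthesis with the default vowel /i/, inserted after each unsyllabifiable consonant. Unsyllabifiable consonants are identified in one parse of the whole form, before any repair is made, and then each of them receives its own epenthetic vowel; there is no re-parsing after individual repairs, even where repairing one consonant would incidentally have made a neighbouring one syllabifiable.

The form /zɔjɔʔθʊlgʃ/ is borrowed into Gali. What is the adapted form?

zɔjɔʔiθʊligiʃi

Syllabifying with onset maximization leaves /ʔ/, /l/, /g/, /ʃ/ stranded (no codas are permitted; onsets are limited to one consonant).
Epenthesis after each stranded consonant: /ʔ/ → /ʔi/, /l/ → /li/, /g/ → /gi/, /ʃ/ → /ʃi/.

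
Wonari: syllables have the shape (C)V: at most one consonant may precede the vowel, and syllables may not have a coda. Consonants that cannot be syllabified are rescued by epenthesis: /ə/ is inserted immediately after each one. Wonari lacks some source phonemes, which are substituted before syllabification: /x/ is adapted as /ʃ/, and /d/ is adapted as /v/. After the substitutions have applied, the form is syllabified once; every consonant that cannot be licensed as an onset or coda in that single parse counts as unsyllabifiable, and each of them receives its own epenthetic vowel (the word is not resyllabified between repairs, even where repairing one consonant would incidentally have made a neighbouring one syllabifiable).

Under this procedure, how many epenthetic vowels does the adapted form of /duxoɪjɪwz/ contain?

2

After substitution the input is /vuʃoɪjɪwz/.
The unsyllabifiable consonants are /w/, /z/; each receives one epenthetic vowel.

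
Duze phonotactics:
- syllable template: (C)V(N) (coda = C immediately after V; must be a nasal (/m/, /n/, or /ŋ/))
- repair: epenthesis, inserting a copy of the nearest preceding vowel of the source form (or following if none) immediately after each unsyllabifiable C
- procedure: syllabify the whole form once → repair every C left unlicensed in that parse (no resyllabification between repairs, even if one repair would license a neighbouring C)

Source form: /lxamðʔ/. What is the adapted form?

The consonants /l/, /ð/, /ʔ/ cannot be parsed into a legal (C)V(N) syllable (only a nasal (/m/, /n/, or /ŋ/) is licensed in coda position; onsets are limited to one consonant).
Inserting the epenthetic vowel yields /l/ → /la/, /ð/ → /ða/, /ʔ/ → /ʔa/.

laxamðaʔa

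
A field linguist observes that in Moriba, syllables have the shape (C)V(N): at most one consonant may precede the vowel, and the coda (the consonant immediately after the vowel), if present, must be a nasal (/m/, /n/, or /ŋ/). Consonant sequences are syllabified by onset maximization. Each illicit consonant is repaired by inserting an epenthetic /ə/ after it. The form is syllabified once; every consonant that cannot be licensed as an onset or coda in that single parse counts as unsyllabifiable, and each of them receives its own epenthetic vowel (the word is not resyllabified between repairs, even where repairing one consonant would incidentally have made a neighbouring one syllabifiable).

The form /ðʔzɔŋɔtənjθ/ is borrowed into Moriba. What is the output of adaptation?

ðəʔəzɔŋɔtənjəθə

Syllabifying with onset maximization leaves /ð/, /ʔ/, /j/, /θ/ stranded (only a nasal (/m/, /n/, or /ŋ/) is licensed in coda position; onsets are limited to one consonant).
Inserting the epenthetic vowel yields /ð/ → /ðə/, /ʔ/ → /ʔə/, /j/ → /jə/, /θ/ → /θə/.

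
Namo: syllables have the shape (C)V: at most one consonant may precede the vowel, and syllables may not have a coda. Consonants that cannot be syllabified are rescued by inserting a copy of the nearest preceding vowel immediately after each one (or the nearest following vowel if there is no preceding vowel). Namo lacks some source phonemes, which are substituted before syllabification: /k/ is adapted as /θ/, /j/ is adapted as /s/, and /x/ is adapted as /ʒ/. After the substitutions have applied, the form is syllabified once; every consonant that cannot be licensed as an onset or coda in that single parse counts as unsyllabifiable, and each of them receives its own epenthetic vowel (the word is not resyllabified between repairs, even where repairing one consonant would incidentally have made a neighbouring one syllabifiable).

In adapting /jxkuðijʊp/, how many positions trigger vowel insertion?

3

After substitution the input is /sʒθuðisʊp/.
The unsyllabifiable consonants are /s/, /ʒ/, /p/; each receives one epenthetic vowel.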